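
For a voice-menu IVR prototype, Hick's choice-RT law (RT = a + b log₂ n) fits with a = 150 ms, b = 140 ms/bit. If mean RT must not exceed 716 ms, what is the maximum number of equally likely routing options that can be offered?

140·log₂ n ≤ 716 − 150 = 566, giving log₂ n ≤ 4.0429 and n ≤ 16.482. The largest whole number is 16.

16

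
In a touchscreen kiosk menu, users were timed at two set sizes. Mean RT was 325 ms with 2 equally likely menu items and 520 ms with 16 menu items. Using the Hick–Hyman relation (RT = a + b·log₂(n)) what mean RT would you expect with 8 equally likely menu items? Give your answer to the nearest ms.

With log₂ n on the abscissa the relation is linear; from the two conditions:
  b = (520 − 325) / (log₂ 16 − log₂ 2) = 195 / (4 − 1) = 65 ms/bit
  a = 325 − 65 × 1 = 260 ms
Then RT(8) = 260 + 65 × log₂ 8 = 260 + 65 × 3 ≈ 455.000 ms.

455 ms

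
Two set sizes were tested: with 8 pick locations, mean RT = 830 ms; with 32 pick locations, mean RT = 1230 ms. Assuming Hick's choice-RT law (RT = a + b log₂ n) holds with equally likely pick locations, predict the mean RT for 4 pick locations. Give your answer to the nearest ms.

630 ms

Fit slope and intercept:
  b = (1230 − 830) / (log₂ 32 − log₂ 8) = 400 / (5 − 3) = 200 ms/bit
  a = 830 − 200 × 3 = 230 ms
Then RT(4) = 230 + 200 × log₂ 4 = 230 + 200 × 2 ≈ 630.000 ms.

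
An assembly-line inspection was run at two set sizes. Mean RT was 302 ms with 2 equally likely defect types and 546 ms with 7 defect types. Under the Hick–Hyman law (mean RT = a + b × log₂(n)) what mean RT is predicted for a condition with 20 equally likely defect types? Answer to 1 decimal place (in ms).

Fit slope and intercept:
  b = (546 − 302) / (log₂ 7 − log₂ 2) = 244 / (2.8074 − 1) = 135.004 ms/bit
  a = 302 − 135.004 × 1 = 166.996 ms
Then RT(20) = 166.996 + 135.004 × log₂ 20 = 166.996 + 135.004 × 4.3219 ≈ 750.473 ms.

750.5 ms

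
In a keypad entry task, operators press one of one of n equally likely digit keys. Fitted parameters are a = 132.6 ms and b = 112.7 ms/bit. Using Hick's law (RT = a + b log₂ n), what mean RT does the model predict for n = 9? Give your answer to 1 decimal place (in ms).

log₂(9) = 3.1699 bits, so RT = 132.6 + 112.7 × 3.1699 ≈ 489.851 ms.

489.9 ms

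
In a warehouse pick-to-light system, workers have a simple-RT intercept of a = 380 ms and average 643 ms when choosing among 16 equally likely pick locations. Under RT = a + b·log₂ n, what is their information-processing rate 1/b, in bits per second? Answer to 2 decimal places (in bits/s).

b = (643 − 380)/log₂ 16 = 263/4 = 65.750 ms per bit = 0.06575 s/bit; the reciprocal is 15.209 bits/s.

15.21 bits/s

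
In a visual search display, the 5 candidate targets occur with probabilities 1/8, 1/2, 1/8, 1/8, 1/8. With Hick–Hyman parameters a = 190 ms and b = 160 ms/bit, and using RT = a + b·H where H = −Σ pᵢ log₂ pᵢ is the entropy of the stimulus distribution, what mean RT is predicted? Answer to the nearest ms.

510 ms

H = −Σ pᵢ log₂ pᵢ = 0.125·3 + 0.5·1 + 0.125·3 + 0.125·3 + 0.125·3 = 2.000 bits.
RT = 190 + 160 × 2.000 = 510.00 ms.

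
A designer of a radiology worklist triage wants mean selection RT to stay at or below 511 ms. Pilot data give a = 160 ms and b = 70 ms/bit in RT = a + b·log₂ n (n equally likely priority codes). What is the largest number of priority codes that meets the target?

32

Information budget: (511 − 160)/70 = 5.0143 bits, so n ≤ 2^5.0143 = 32.318 → at most 32.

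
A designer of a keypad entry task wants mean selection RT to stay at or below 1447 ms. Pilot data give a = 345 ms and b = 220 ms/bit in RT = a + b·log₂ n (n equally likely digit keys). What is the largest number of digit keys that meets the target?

Information budget: (1447 − 345)/220 = 5.0091 bits, so n ≤ 2^5.0091 = 32.202 → at most 32.

32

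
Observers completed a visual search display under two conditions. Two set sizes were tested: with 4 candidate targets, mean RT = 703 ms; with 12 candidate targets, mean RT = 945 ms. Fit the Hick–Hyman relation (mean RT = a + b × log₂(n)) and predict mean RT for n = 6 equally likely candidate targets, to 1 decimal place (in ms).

RT is linear in log₂ n, so two points fix the line:
  b = (945 − 703) / (log₂ 12 − log₂ 4) = 242 / (3.5850 − 2) = 152.685 ms/bit
  a = 703 − 152.685 × 2 = 397.630 ms
Then RT(6) = 397.630 + 152.685 × log₂ 6 = 397.630 + 152.685 × 2.5850 ≈ 792.315 ms.

792.3 ms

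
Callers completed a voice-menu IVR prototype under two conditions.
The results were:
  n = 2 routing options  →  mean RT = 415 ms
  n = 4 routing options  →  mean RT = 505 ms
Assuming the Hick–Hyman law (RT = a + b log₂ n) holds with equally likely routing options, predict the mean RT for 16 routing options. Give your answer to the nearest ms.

685 ms

Solve the two-equation system in a and b:
  b = (505 − 415) / (log₂ 4 − log₂ 2) = 90 / (2 − 1) = 90 ms/bit
  a = 415 − 90 × 1 = 325 ms
Then RT(16) = 325 + 90 × log₂ 16 = 325 + 90 × 4 ≈ 685.000 ms.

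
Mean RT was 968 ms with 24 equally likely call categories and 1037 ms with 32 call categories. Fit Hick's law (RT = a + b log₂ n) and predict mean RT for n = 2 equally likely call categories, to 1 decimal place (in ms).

Solve the two-equation system in a and b:
  b = (1037 − 968) / (log₂ 32 − log₂ 24) = 69 / (5 − 4.5850) = 166.250 ms/bit
  a = 968 − 166.250 × 4.5850 = 205.750 ms
Then RT(2) = 205.750 + 166.250 × log₂ 2 = 205.750 + 166.250 × 1 ≈ 372.000 ms.

372.0 ms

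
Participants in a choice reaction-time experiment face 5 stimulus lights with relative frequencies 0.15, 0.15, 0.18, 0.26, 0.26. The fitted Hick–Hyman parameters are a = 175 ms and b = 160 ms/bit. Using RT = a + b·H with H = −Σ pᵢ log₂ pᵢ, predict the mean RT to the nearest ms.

539 ms

Entropy contributions −pᵢ log₂ pᵢ: 0.4105, 0.4105, 0.4453, 0.5053, 0.5053; sum H = 2.2770 bits.
RT = a + bH = 175 + 160·2.2770 = 539.32 ms.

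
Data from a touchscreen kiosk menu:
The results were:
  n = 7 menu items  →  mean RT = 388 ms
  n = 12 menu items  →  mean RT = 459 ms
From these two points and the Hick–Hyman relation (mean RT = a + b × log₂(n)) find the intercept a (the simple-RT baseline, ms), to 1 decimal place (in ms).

131.7 ms

The slope on a log₂ axis is (459 − 388) / (3.5850 − 2.8074) = 91.306 ms/bit.
Intercept: a = 388 − 91.306·log₂(7) = 131.673 ms.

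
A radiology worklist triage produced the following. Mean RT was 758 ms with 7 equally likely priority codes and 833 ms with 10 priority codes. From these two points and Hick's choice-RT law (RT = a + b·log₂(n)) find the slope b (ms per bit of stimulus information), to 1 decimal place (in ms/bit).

145.8 ms/bit

The slope on a log₂ axis is (833 − 758) / (3.3219 − 2.8074) = 145.752 ms/bit.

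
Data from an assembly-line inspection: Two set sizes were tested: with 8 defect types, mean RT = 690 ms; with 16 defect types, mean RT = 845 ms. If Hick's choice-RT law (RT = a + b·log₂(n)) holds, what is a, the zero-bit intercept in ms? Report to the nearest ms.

Slope: b = (845 − 690) / (log₂ 16 − log₂ 8) = 155/1.0000 = 155 ms/bit.
a = RT₁ − b·log₂ n₁ = 690 − 155 × 3 = 225.000 ms.

225 ms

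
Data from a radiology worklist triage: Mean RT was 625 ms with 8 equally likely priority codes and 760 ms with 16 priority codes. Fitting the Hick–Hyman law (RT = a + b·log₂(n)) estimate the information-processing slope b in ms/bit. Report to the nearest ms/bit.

Slope: b = (760 − 625) / (log₂ 16 − log₂ 8) = 135/1.0000 = 135 ms/bit.

135 ms/bit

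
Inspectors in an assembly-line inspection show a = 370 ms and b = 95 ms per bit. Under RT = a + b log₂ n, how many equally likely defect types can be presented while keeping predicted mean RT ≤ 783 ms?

20

Information budget: (783 − 370)/95 = 4.3474 bits, so n ≤ 2^4.3474 = 20.356 → at most 20.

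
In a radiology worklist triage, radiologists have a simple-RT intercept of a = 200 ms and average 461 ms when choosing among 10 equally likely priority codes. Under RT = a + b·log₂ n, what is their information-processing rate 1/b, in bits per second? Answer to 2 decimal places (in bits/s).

12.73 bits/s

Choice component = 461 − 200 = 261 ms over log₂(10) = 3.3219 bits.
b = 261 / 3.3219 = 78.569 ms/bit, so 1/b = 12.728 bits/s.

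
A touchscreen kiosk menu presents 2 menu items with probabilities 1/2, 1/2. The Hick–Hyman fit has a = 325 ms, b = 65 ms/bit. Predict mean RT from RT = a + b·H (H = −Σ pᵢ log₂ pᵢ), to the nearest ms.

390 ms

Each term −pᵢ log₂ pᵢ: 0.5·1 + 0.5·1; summed, H = 1.000 bits.
Mean RT = a + bH = 325 + 65·1.000 = 390.00 ms.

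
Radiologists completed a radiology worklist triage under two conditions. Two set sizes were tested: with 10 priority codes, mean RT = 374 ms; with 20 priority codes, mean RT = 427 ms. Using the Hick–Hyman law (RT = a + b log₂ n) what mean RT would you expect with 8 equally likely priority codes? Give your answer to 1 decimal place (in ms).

Fit slope and intercept:
  b = (427 − 374) / (log₂ 20 − log₂ 10) = 53 / (4.3219 − 3.3219) = 53.000 ms/bit
  a = 374 − 53.000 × 3.3219 = 197.938 ms
Then RT(8) = 197.938 + 53.000 × log₂ 8 = 197.938 + 53.000 × 3 ≈ 356.938 ms.

356.9 ms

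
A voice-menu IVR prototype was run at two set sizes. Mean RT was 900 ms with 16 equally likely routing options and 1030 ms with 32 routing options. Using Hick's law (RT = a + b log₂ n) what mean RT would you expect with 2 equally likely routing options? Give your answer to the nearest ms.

510 ms

Solve the two-equation system in a and b:
  b = (1030 − 900) / (log₂ 32 − log₂ 16) = 130 / (5 − 4) = 130 ms/bit
  a = 900 − 130 × 4 = 380 ms
Then RT(2) = 380 + 130 × log₂ 2 = 380 + 130 × 1 ≈ 510.000 ms.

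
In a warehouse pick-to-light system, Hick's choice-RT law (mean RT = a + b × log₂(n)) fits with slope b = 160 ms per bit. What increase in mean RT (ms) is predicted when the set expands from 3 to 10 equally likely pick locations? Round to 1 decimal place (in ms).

277.9 ms

The intercept a cancels: ΔRT = b·(log₂ n₂ − log₂ n₁) = b·log₂(n₂/n₁).
log₂(10) − log₂(3) = 3.3219 − 1.5850 = 1.7370.
ΔRT = 160 × 1.7370 = 277.914 ms.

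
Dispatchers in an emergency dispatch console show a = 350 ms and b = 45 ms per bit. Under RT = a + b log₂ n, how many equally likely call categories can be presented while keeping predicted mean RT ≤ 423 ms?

45·log₂ n ≤ 423 − 350 = 73, giving log₂ n ≤ 1.6222 and n ≤ 3.078. The largest whole number is 3.

3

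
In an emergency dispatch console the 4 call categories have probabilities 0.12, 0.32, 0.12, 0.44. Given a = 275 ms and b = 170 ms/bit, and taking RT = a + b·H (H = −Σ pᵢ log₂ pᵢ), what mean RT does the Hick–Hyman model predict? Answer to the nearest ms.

H = 0.12·log₂(1/0.12) + 0.32·log₂(1/0.32) + 0.12·log₂(1/0.12) + 0.44·log₂(1/0.44) = 1.7813 bits.
RT = 275 + 170 × 1.7813 = 577.82 ms.

578 ms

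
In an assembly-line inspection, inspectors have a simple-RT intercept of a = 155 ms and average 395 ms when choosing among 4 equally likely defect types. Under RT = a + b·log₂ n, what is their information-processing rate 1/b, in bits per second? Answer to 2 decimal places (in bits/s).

Choice component = 395 − 155 = 240 ms over log₂(4) = 2 bits.
b = 240 / 2 = 120.000 ms/bit, so 1/b = 8.333 bits/s.

8.33 bits/s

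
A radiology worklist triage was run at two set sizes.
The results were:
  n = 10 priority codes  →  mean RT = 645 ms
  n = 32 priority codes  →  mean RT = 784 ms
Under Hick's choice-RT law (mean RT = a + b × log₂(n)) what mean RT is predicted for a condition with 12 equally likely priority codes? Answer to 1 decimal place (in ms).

666.8 ms

Solve the two-equation system in a and b:
  b = (784 − 645) / (log₂ 32 − log₂ 10) = 139 / (5 − 3.3219) = 82.833 ms/bit
  a = 645 − 82.833 × 3.3219 = 369.834 ms
Then RT(12) = 369.834 + 82.833 × log₂ 12 = 369.834 + 82.833 × 3.5850 ≈ 666.788 ms.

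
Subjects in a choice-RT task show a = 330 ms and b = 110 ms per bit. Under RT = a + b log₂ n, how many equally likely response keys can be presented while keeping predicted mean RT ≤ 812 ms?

20

110·log₂ n ≤ 812 − 330 = 482, giving log₂ n ≤ 4.3818 and n ≤ 20.848. The largest whole number is 20.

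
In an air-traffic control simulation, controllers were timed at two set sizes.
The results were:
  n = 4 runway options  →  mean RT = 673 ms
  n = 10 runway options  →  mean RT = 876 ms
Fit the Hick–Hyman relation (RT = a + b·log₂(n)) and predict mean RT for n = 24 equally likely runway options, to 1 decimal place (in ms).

1070.0 ms

Fit slope and intercept:
  b = (876 − 673) / (log₂ 10 − log₂ 4) = 203 / (3.3219 − 2) = 153.564 ms/bit
  a = 673 − 153.564 × 2 = 365.873 ms
Then RT(24) = 365.873 + 153.564 × log₂ 24 = 365.873 + 153.564 × 4.5850 ≈ 1069.956 ms.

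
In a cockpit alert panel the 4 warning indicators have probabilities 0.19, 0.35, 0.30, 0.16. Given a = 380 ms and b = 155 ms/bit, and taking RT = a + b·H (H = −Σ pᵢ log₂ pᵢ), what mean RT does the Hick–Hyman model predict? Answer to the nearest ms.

H = 0.19·log₂(1/0.19) + 0.35·log₂(1/0.35) + 0.30·log₂(1/0.30) + 0.16·log₂(1/0.16) = 1.9294 bits.
RT = 380 + 155 × 1.9294 = 679.06 ms.

679 ms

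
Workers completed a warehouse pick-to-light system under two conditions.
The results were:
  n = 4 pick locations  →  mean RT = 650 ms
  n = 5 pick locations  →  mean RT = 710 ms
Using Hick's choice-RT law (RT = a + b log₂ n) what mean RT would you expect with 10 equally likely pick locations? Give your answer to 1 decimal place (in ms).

896.4 ms

Fit slope and intercept:
  b = (710 − 650) / (log₂ 5 − log₂ 4) = 60 / (2.3219 − 2) = 186.377 ms/bit
  a = 650 − 186.377 × 2 = 277.246 ms
Then RT(10) = 277.246 + 186.377 × log₂ 10 = 277.246 + 186.377 × 3.3219 ≈ 896.377 ms.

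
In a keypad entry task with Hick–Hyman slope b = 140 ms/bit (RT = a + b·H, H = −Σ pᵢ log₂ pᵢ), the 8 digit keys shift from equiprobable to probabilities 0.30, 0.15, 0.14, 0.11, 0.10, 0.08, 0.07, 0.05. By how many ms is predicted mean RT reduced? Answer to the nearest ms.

The RT saving is b·ΔH. Equiprobable H₀ = log₂(8) = 3.0000 bits; with the given probabilities H = 2.7874 bits.
b·(H₀ − H) = 140 × (3.0000 − 2.7874) = 29.77 ms.

30 ms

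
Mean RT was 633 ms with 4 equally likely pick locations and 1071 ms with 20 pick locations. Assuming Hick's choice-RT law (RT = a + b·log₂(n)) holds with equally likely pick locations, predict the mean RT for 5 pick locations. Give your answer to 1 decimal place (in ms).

693.7 ms

RT is linear in log₂ n, so two points fix the line:
  b = (1071 − 633) / (log₂ 20 − log₂ 4) = 438 / (4.3219 − 2) = 188.636 ms/bit
  a = 633 − 188.636 × 2 = 255.727 ms
Then RT(5) = 255.727 + 188.636 × log₂ 5 = 255.727 + 188.636 × 2.3219 ≈ 693.727 ms.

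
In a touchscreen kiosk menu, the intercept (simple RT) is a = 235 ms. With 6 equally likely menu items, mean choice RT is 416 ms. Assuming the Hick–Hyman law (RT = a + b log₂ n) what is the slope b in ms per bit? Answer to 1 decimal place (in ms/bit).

log₂(6) = 2.5850 bits.
b = (RT − a)/log₂ n = (416 − 235) / 2.5850 = 70.020 ms/bit.

70.0 ms/bit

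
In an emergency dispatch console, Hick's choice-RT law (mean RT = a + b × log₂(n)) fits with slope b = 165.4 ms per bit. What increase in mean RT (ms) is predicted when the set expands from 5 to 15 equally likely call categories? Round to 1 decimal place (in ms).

ΔRT = (a + b log₂ n₂) − (a + b log₂ n₁) = b·(log₂ n₂ − log₂ n₁).
log₂(15) − log₂(5) = 3.9069 − 2.3219 = 1.5850.
ΔRT = 165.4 × 1.5850 = 262.153 ms.

262.2 ms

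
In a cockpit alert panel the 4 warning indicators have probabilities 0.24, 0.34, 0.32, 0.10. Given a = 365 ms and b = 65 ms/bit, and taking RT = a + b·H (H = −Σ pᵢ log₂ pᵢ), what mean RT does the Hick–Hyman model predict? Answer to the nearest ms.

487 ms

H = 0.24·log₂(1/0.24) + 0.34·log₂(1/0.34) + 0.32·log₂(1/0.32) + 0.10·log₂(1/0.10) = 1.8815 bits.
RT = 365 + 65 × 1.8815 = 487.30 ms.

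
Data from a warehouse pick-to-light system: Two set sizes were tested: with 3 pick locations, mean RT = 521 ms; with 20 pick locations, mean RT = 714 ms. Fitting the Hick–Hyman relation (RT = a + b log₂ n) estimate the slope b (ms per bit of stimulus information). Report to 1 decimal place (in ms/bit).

The slope on a log₂ axis is (714 − 521) / (4.3219 − 1.5850) = 70.516 ms/bit.

70.5 ms/bit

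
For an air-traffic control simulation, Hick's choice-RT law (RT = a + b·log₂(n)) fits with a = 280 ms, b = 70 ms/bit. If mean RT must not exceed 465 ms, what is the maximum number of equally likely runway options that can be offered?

6

Set 280 + 70·log₂ n ≤ 465 → log₂ n ≤ (465 − 280)/70 = 2.6429.
So n ≤ 2^2.6429 = 6.246; the largest integer n is 6.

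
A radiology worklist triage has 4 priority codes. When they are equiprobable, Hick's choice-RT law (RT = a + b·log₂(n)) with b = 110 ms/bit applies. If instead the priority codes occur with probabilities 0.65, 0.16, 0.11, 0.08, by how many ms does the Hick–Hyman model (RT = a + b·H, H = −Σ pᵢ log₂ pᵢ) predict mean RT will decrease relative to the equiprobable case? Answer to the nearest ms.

The RT saving is b·ΔH. Equiprobable H₀ = log₂(4) = 2.0000 bits; with the given probabilities H = 1.4688 bits.
b·(H₀ − H) = 110 × (2.0000 − 1.4688) = 58.43 ms.

58 ms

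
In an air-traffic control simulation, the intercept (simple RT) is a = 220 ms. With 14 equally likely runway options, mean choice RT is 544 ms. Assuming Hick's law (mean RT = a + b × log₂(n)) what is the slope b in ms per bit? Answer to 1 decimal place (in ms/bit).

14 alternatives carry log₂ 14 = 3.8074 bits; the choice cost is 544 − 220 = 324 ms, so b = 324/3.8074 = 85.098 ms/bit.

85.1 ms/bit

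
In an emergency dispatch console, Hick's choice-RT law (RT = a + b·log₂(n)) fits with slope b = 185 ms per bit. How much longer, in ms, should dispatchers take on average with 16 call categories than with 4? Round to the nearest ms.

370 ms

Only the slope matters, since a is common to both: ΔRT = b·log₂(n₂/n₁).
log₂(16) − log₂(4) = log₂(16/4) = log₂(4) = 2.
ΔRT = 185 × 2.0000 = 370.000 ms.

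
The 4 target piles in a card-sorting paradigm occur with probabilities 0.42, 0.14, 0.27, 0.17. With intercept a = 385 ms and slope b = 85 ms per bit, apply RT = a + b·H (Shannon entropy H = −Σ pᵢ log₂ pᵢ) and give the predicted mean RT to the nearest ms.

Entropy contributions −pᵢ log₂ pᵢ: 0.5256, 0.3971, 0.5100, 0.4346; sum H = 1.8674 bits.
RT = a + bH = 385 + 85·1.8674 = 543.73 ms.

544 ms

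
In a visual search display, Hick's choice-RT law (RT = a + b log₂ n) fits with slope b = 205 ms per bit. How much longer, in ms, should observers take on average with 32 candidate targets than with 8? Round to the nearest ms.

The intercept a cancels: ΔRT = b·(log₂ n₂ − log₂ n₁) = b·log₂(n₂/n₁).
log₂(32) − log₂(8) = log₂(32/8) = log₂(4) = 2.
ΔRT = 205 × 2.0000 = 410.000 ms.

410 ms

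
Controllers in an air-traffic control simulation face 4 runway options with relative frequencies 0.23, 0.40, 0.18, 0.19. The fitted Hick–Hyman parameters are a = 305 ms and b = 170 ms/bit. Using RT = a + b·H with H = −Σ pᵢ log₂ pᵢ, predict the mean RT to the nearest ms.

Entropy contributions −pᵢ log₂ pᵢ: 0.4877, 0.5288, 0.4453, 0.4552; sum H = 1.9170 bits.
RT = a + bH = 305 + 170·1.9170 = 630.89 ms.

631 ms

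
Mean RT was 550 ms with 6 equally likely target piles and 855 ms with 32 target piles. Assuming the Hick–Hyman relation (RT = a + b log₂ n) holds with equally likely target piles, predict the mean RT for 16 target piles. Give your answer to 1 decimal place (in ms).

With log₂ n on the abscissa the relation is linear; from the two conditions:
  b = (855 − 550) / (log₂ 32 − log₂ 6) = 305 / (5 − 2.5850) = 126.292 ms/bit
  a = 550 − 126.292 × 2.5850 = 223.540 ms
Then RT(16) = 223.540 + 126.292 × log₂ 16 = 223.540 + 126.292 × 4 ≈ 728.708 ms.

728.7 ms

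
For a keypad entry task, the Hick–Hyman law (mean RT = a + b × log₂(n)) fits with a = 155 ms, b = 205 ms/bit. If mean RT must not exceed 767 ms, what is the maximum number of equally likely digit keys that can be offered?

7

Information budget: (767 − 155)/205 = 2.9854 bits, so n ≤ 2^2.9854 = 7.919 → at most 7.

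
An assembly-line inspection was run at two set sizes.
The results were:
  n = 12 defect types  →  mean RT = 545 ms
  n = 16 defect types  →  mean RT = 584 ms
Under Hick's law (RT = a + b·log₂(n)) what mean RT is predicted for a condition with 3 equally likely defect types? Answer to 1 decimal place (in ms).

357.1 ms

RT is linear in log₂ n, so two points fix the line:
  b = (584 − 545) / (log₂ 16 − log₂ 12) = 39 / (4 − 3.5850) = 93.967 ms/bit
  a = 545 − 93.967 × 3.5850 = 208.130 ms
Then RT(3) = 208.130 + 93.967 × log₂ 3 = 208.130 + 93.967 × 1.5850 ≈ 357.065 ms.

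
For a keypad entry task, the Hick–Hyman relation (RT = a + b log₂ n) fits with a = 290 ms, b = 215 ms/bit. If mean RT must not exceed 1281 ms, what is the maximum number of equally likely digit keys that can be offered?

Set 290 + 215·log₂ n ≤ 1281 → log₂ n ≤ (1281 − 290)/215 = 4.6093.
So n ≤ 2^4.6093 = 24.408; the largest integer n is 24.

24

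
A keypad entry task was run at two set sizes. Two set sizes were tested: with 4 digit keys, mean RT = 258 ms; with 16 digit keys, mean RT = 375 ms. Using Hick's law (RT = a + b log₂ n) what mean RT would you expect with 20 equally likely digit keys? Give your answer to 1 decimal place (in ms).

RT is linear in log₂ n, so two points fix the line:
  b = (375 − 258) / (log₂ 16 − log₂ 4) = 117 / (4 − 2) = 58.500 ms/bit
  a = 258 − 58.500 × 2 = 141.000 ms
Then RT(20) = 141.000 + 58.500 × log₂ 20 = 141.000 + 58.500 × 4.3219 ≈ 393.833 ms.

393.8 ms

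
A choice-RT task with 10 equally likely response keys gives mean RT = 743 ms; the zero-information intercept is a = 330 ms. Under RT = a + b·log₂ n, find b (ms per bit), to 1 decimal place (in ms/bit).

log₂(10) = 3.3219 bits.
b = (RT − a)/log₂ n = (743 − 330) / 3.3219 = 124.325 ms/bit.

124.3 ms/bit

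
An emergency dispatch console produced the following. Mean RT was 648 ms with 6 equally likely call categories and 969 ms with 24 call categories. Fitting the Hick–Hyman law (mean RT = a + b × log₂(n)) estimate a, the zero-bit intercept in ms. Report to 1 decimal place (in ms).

233.1 ms

b = (RT₂ − RT₁)/(log₂ n₂ − log₂ n₁) = (969 − 648)/(4.5850 − 2.5850) = 160.500 ms/bit.
a = RT₁ − b·log₂ n₁ = 648 − 160.500 × 2.5850 = 233.114 ms.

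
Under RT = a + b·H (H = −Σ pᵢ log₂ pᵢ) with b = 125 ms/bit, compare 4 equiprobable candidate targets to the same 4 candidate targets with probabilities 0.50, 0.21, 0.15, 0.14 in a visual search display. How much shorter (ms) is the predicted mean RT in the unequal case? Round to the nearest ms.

27 ms

The RT saving is b·ΔH. Equiprobable H₀ = log₂(4) = 2.0000 bits; with the given probabilities H = 1.7805 bits.
b·(H₀ − H) = 125 × (2.0000 − 1.7805) = 27.44 ms.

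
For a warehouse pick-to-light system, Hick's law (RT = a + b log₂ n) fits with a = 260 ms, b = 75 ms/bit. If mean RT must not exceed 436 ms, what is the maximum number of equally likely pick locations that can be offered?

75·log₂ n ≤ 436 − 260 = 176, giving log₂ n ≤ 2.3467 and n ≤ 5.086. The largest whole number is 5.

5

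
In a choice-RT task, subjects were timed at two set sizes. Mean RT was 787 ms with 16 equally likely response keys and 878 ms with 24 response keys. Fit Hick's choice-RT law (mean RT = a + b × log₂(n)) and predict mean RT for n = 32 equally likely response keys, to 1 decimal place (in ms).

942.6 ms

Fit slope and intercept:
  b = (878 − 787) / (log₂ 24 − log₂ 16) = 91 / (4.5850 − 4) = 155.566 ms/bit
  a = 787 − 155.566 × 4 = 164.738 ms
Then RT(32) = 164.738 + 155.566 × log₂ 32 = 164.738 + 155.566 × 5 ≈ 942.566 ms.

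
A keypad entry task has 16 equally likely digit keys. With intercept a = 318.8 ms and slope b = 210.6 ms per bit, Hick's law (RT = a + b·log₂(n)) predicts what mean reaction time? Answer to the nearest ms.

1161 ms

log₂(16) = 4 bits, so RT = 318.8 + 210.6 × 4 ≈ 1161.200 ms.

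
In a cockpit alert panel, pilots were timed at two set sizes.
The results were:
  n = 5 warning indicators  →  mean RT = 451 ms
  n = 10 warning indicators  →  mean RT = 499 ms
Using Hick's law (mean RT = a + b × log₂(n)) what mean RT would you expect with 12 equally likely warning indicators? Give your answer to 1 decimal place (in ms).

Fit slope and intercept:
  b = (499 − 451) / (log₂ 10 − log₂ 5) = 48 / (3.3219 − 2.3219) = 48.000 ms/bit
  a = 451 − 48.000 × 2.3219 = 339.547 ms
Then RT(12) = 339.547 + 48.000 × log₂ 12 = 339.547 + 48.000 × 3.5850 ≈ 511.626 ms.

511.6 ms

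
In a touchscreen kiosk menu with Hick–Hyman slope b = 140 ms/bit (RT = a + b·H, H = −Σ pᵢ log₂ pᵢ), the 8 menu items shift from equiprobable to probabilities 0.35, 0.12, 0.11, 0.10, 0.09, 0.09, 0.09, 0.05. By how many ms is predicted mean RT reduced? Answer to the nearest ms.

37 ms

The RT saving is b·ΔH. Equiprobable H₀ = log₂(8) = 3.0000 bits; with the given probabilities H = 2.7337 bits.
b·(H₀ − H) = 140 × (3.0000 − 2.7337) = 37.28 ms.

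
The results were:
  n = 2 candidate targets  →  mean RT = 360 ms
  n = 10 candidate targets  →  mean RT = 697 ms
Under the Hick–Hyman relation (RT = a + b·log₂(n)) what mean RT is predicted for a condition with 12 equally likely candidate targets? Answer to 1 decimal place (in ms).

735.2 ms

With log₂ n on the abscissa the relation is linear; from the two conditions:
  b = (697 − 360) / (log₂ 10 − log₂ 2) = 337 / (3.3219 − 1) = 145.138 ms/bit
  a = 360 − 145.138 × 1 = 214.862 ms
Then RT(12) = 214.862 + 145.138 × log₂ 12 = 214.862 + 145.138 × 3.5850 ≈ 735.176 ms.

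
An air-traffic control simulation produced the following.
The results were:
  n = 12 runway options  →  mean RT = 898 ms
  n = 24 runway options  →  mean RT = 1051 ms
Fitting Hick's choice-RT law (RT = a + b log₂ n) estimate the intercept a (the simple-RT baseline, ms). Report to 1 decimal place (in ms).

b = (RT₂ − RT₁)/(log₂ n₂ − log₂ n₁) = (1051 − 898)/(4.5850 − 3.5850) = 153.000 ms/bit.
a = RT₁ − b·log₂ n₁ = 898 − 153.000 × 3.5850 = 349.501 ms.

349.5 ms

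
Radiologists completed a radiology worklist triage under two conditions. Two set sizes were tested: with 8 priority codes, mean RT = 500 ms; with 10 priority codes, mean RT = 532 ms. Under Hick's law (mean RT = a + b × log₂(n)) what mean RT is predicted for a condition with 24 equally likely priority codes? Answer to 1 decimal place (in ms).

Fit slope and intercept:
  b = (532 − 500) / (log₂ 10 − log₂ 8) = 32 / (3.3219 − 3) = 99.401 ms/bit
  a = 500 − 99.401 × 3 = 201.797 ms
Then RT(24) = 201.797 + 99.401 × log₂ 24 = 201.797 + 99.401 × 4.5850 ≈ 657.547 ms.

657.5 ms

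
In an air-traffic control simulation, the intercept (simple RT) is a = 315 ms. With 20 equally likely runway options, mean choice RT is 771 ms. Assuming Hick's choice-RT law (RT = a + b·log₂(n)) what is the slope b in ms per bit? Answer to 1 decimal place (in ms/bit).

105.5 ms/bit

b = (771 − 315) / log₂(20) = 456 / 4.3219 = 105.508 ms/bit.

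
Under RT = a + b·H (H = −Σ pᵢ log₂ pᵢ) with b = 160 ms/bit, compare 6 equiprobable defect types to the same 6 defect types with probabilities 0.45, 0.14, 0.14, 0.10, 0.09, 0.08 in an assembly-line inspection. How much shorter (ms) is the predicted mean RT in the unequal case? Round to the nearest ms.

Equiprobable entropy H₀ = log₂ 6 = 2.5850 bits.
Skewed entropy H = −Σ pᵢ log₂ pᵢ = 2.2490 bits.
ΔRT = b·(H₀ − H) = 160 × 0.3360 = 53.76 ms.

54 ms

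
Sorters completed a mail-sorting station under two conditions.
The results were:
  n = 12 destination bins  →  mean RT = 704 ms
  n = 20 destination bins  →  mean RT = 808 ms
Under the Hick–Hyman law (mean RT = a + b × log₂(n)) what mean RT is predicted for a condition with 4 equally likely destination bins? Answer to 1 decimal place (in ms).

480.3 ms

Fit slope and intercept:
  b = (808 − 704) / (log₂ 20 − log₂ 12) = 104 / (4.3219 − 3.5850) = 141.119 ms/bit
  a = 704 − 141.119 × 3.5850 = 198.093 ms
Then RT(4) = 198.093 + 141.119 × log₂ 4 = 198.093 + 141.119 × 2 ≈ 480.331 ms.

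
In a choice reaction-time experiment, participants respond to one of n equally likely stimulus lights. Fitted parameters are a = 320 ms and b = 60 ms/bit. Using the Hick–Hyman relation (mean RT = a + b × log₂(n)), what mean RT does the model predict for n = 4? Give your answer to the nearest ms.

log₂(4) = 2 bits, so RT = 320 + 60 × 2 ≈ 440.000 ms.

440 ms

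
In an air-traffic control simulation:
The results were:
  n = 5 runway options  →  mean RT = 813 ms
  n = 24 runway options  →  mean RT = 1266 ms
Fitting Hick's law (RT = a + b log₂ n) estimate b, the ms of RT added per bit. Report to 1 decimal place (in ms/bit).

The slope on a log₂ axis is (1266 − 813) / (4.5850 − 2.3219) = 200.174 ms/bit.

200.2 ms/bit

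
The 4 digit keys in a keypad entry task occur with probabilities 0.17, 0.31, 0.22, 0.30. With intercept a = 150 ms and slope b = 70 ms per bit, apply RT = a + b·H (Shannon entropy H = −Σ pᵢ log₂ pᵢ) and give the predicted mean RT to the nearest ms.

287 ms

H = 0.17·log₂(1/0.17) + 0.31·log₂(1/0.31) + 0.22·log₂(1/0.22) + 0.30·log₂(1/0.30) = 1.9600 bits.
RT = 150 + 70 × 1.9600 = 287.20 ms.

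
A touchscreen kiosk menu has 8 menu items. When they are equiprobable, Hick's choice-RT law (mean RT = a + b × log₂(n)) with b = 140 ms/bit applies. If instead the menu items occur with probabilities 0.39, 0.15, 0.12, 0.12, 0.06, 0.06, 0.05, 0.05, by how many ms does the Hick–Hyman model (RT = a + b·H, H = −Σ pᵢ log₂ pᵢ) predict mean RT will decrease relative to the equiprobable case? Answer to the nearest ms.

57 ms

The RT saving is b·ΔH. Equiprobable H₀ = log₂(8) = 3.0000 bits; with the given probabilities H = 2.5937 bits.
b·(H₀ − H) = 140 × (3.0000 − 2.5937) = 56.88 ms.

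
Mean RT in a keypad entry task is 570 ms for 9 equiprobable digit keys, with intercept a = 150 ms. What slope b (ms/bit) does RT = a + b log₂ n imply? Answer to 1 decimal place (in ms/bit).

log₂(9) = 3.1699 bits.
b = (RT − a)/log₂ n = (570 − 150) / 3.1699 = 132.495 ms/bit.

132.5 ms/bit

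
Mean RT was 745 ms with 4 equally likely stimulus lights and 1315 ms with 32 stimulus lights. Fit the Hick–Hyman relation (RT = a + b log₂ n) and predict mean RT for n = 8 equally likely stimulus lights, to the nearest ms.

935 ms

RT is linear in log₂ n, so two points fix the line:
  b = (1315 − 745) / (log₂ 32 − log₂ 4) = 570 / (5 − 2) = 190 ms/bit
  a = 745 − 190 × 2 = 365 ms
Then RT(8) = 365 + 190 × log₂ 8 = 365 + 190 × 3 ≈ 935.000 ms.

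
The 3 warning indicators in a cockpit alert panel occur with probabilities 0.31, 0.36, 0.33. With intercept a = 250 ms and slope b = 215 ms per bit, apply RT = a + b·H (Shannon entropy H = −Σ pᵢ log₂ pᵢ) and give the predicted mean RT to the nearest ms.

590 ms

Entropy contributions −pᵢ log₂ pᵢ: 0.5238, 0.5306, 0.5278; sum H = 1.5822 bits.
RT = a + bH = 250 + 215·1.5822 = 590.18 ms.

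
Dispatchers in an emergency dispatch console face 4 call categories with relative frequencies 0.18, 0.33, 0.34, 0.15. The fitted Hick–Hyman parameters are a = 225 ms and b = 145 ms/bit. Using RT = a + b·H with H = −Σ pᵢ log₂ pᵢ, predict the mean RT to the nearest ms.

H = 0.18·log₂(1/0.18) + 0.33·log₂(1/0.33) + 0.34·log₂(1/0.34) + 0.15·log₂(1/0.15) = 1.9128 bits.
RT = 225 + 145 × 1.9128 = 502.36 ms.

502 ms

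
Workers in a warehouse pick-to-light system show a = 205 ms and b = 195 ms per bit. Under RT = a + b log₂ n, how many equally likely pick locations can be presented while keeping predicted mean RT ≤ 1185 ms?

32

Set 205 + 195·log₂ n ≤ 1185 → log₂ n ≤ (1185 − 205)/195 = 5.0256.
So n ≤ 2^5.0256 = 32.574; the largest integer n is 32.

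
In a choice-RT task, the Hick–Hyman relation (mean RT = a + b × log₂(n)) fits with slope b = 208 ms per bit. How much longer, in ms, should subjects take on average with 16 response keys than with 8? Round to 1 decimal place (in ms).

ΔRT = (a + b log₂ n₂) − (a + b log₂ n₁) = b·(log₂ n₂ − log₂ n₁).
log₂(16) − log₂(8) = log₂(16/8) = log₂(2) = 1.
ΔRT = 208 × 1.0000 = 208.000 ms.

208.0 ms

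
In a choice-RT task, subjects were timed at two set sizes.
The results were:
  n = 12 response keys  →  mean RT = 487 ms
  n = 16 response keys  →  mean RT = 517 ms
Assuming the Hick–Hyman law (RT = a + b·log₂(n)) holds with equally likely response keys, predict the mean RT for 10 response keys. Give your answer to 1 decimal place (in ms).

With log₂ n on the abscissa the relation is linear; from the two conditions:
  b = (517 − 487) / (log₂ 16 − log₂ 12) = 30 / (4 − 3.5850) = 72.283 ms/bit
  a = 487 − 72.283 × 3.5850 = 227.869 ms
Then RT(10) = 227.869 + 72.283 × log₂ 10 = 227.869 + 72.283 × 3.3219 ≈ 467.987 ms.

468.0 ms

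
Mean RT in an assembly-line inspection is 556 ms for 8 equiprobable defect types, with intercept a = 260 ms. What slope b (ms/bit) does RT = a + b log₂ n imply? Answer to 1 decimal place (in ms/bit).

98.7 ms/bit

log₂(8) = 3 bits.
b = (RT − a)/log₂ n = (556 − 260) / 3 = 98.667 ms/bit.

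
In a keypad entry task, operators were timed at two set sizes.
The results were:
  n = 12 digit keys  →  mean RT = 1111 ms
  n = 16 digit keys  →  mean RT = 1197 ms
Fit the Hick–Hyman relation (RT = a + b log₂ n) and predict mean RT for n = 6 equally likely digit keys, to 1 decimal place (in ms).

903.8 ms

Fit slope and intercept:
  b = (1197 − 1111) / (log₂ 16 − log₂ 12) = 86 / (4 − 3.5850) = 207.210 ms/bit
  a = 1111 − 207.210 × 3.5850 = 368.159 ms
Then RT(6) = 368.159 + 207.210 × log₂ 6 = 368.159 + 207.210 × 2.5850 ≈ 903.790 ms.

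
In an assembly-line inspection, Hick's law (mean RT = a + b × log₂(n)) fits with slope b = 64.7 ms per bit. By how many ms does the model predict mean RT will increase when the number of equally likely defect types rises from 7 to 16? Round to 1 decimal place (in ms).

77.2 ms

ΔRT = (a + b log₂ n₂) − (a + b log₂ n₁) = b·(log₂ n₂ − log₂ n₁).
log₂(16) − log₂(7) = 4 − 2.8074 = 1.1926.
ΔRT = 64.7 × 1.1926 = 77.164 ms.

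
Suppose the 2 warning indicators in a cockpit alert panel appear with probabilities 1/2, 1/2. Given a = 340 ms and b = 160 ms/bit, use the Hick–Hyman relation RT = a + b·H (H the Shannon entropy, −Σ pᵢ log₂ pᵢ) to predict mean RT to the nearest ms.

500 ms

H = −Σ pᵢ log₂ pᵢ = 0.5·1 + 0.5·1 = 1.000 bits.
RT = 340 + 160 × 1.000 = 500.00 ms.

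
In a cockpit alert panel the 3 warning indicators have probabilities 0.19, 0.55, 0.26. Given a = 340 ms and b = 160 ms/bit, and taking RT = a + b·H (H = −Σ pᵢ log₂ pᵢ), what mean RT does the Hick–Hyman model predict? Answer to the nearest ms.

570 ms

Entropy contributions −pᵢ log₂ pᵢ: 0.4552, 0.4744, 0.5053; sum H = 1.4349 bits.
RT = a + bH = 340 + 160·1.4349 = 569.58 ms.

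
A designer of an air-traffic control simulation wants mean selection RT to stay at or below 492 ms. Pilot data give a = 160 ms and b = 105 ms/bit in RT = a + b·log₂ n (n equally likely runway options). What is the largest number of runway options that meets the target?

105·log₂ n ≤ 492 − 160 = 332, giving log₂ n ≤ 3.1619 and n ≤ 8.950. The largest whole number is 8.

8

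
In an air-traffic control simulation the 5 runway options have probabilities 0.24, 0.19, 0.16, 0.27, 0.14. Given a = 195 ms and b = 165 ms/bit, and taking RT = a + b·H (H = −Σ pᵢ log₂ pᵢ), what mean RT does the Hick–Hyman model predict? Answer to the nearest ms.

H = 0.24·log₂(1/0.24) + 0.19·log₂(1/0.19) + 0.16·log₂(1/0.16) + 0.27·log₂(1/0.27) + 0.14·log₂(1/0.14) = 2.2795 bits.
RT = 195 + 165 × 2.2795 = 571.12 ms.

571 ms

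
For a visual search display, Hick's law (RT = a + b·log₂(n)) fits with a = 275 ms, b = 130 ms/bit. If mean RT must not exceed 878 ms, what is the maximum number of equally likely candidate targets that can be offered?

Information budget: (878 − 275)/130 = 4.6385 bits, so n ≤ 2^4.6385 = 24.907 → at most 24.

24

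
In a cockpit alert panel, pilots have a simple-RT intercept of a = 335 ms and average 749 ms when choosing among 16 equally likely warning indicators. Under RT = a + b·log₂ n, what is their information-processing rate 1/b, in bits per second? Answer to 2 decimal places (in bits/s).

b = (749 − 335)/log₂ 16 = 414/4 = 103.500 ms per bit = 0.10350 s/bit; the reciprocal is 9.662 bits/s.

9.66 bits/s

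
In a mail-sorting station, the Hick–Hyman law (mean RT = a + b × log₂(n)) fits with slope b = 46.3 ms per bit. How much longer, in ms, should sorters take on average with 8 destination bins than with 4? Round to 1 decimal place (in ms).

46.3 ms

The intercept a cancels: ΔRT = b·(log₂ n₂ − log₂ n₁) = b·log₂(n₂/n₁).
log₂(8) − log₂(4) = log₂(8/4) = log₂(2) = 1.
ΔRT = 46.3 × 1.0000 = 46.300 ms.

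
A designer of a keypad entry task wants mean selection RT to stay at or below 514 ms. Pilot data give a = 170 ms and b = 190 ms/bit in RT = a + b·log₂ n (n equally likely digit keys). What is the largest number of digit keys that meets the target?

Information budget: (514 − 170)/190 = 1.8105 bits, so n ≤ 2^1.8105 = 3.508 → at most 3.

3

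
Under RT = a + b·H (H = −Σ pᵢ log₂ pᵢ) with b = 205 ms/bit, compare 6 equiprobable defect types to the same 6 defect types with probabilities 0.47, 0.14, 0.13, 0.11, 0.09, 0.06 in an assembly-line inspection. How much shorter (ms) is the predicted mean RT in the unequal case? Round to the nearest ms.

The RT saving is b·ΔH. Equiprobable H₀ = log₂(6) = 2.5850 bits; with the given probabilities H = 2.1982 bits.
b·(H₀ − H) = 205 × (2.5850 − 2.1982) = 79.29 ms.

79 ms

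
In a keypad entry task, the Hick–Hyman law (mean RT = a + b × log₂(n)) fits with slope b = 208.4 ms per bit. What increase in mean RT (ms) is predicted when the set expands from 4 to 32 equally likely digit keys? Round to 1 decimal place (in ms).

The intercept a cancels: ΔRT = b·(log₂ n₂ − log₂ n₁) = b·log₂(n₂/n₁).
log₂(32) − log₂(4) = log₂(32/4) = log₂(8) = 3.
ΔRT = 208.4 × 3.0000 = 625.200 ms.

625.2 ms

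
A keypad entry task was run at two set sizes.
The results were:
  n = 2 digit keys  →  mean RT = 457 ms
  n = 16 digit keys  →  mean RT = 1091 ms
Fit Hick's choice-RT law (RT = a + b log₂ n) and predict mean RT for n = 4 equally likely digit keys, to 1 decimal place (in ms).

668.3 ms

With log₂ n on the abscissa the relation is linear; from the two conditions:
  b = (1091 − 457) / (log₂ 16 − log₂ 2) = 634 / (4 − 1) = 211.333 ms/bit
  a = 457 − 211.333 × 1 = 245.667 ms
Then RT(4) = 245.667 + 211.333 × log₂ 4 = 245.667 + 211.333 × 2 ≈ 668.333 ms.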